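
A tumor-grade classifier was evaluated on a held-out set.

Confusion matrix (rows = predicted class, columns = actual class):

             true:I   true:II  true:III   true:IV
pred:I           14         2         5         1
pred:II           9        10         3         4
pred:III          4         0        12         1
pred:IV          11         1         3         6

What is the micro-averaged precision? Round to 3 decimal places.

0.488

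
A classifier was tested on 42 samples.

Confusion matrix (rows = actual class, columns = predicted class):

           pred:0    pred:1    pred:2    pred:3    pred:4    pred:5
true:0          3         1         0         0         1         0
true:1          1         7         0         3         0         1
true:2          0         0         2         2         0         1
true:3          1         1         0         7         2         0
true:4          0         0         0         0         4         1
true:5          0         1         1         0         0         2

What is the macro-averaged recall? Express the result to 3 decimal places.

Per-class recall (TP/(TP+FN)):
  0: TP=3, FN=1+0+0+1+0=2 → 3/5 = 0.6000
  1: TP=7, FN=1+0+3+0+1=5 → 7/12 = 0.5833
  2: TP=2, FN=0+0+2+0+1=3 → 2/5 = 0.4000
  3: TP=7, FN=1+1+0+2+0=4 → 7/11 = 0.6364
  4: TP=4, FN=0+0+0+0+1=1 → 4/5 = 0.8000
  5: TP=2, FN=0+1+1+0+0=2 → 2/4 = 0.5000
Macro-recall = mean = (0.6000 + 0.5833 + 0.4000 + 0.6364 + 0.8000 + 0.5000) / 6 = 0.587

0.587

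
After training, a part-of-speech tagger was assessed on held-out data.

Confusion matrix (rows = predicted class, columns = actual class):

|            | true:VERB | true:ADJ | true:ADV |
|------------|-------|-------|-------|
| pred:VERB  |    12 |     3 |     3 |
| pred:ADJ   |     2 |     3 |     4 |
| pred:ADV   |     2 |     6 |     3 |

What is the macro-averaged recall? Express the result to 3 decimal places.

Per-class recall (TP/(TP+FN)):
  VERB: TP=12, FN=2+2=4 → 12/16 = 0.7500
  ADJ: TP=3, FN=3+6=9 → 3/12 = 0.2500
  ADV: TP=3, FN=3+4=7 → 3/10 = 0.3000
Macro-recall = mean = (0.7500 + 0.2500 + 0.3000) / 3 = 0.433

0.433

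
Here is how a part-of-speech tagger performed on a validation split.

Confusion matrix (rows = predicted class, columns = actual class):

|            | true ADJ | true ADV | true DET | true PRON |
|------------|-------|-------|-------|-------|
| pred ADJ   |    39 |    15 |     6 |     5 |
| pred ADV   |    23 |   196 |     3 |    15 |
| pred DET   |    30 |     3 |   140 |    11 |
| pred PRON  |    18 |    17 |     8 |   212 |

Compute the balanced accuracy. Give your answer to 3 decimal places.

Balanced accuracy = mean of per-class recall.
  ADJ: recall = 39/110 = 0.3545
  ADV: recall = 196/231 = 0.8485
  DET: recall = 140/157 = 0.8917
  PRON: recall = 212/243 = 0.8724
Mean = (0.3545 + 0.8485 + 0.8917 + 0.8724) / 4 = 0.742

0.742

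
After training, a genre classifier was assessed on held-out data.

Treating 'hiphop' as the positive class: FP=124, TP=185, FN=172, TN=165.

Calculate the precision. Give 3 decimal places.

Precision = TP/(TP+FP) = 185/(185+124) = 185/309 = 0.599

0.599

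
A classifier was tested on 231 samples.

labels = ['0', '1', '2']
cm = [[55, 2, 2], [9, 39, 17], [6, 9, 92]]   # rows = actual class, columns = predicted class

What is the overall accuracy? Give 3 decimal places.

Accuracy = trace / total = (55+39+92=186) / 231 = 186/231 = 0.805

0.805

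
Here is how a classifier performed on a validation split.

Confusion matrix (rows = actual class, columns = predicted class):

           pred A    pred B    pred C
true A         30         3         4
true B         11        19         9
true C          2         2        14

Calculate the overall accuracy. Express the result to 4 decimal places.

0.6702

Accuracy = trace / total = (30+19+14=63) / 94 = 63/94 = 0.6702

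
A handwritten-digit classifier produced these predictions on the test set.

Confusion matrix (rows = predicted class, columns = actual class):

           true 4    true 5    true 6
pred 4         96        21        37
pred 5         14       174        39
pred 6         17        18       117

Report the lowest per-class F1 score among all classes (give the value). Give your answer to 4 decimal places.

Per-class F1 score (2·TP/(2·TP+FP+FN)):
  4: TP=96, FP=21+37=58, FN=14+17=31 → 192/281 = 0.68327
  5: TP=174, FP=14+39=53, FN=21+18=39 → 348/440 = 0.79091
  6: TP=117, FP=17+18=35, FN=37+39=76 → 234/345 = 0.67826
Lowest is class '6' with F1 score = 0.6783.

0.6783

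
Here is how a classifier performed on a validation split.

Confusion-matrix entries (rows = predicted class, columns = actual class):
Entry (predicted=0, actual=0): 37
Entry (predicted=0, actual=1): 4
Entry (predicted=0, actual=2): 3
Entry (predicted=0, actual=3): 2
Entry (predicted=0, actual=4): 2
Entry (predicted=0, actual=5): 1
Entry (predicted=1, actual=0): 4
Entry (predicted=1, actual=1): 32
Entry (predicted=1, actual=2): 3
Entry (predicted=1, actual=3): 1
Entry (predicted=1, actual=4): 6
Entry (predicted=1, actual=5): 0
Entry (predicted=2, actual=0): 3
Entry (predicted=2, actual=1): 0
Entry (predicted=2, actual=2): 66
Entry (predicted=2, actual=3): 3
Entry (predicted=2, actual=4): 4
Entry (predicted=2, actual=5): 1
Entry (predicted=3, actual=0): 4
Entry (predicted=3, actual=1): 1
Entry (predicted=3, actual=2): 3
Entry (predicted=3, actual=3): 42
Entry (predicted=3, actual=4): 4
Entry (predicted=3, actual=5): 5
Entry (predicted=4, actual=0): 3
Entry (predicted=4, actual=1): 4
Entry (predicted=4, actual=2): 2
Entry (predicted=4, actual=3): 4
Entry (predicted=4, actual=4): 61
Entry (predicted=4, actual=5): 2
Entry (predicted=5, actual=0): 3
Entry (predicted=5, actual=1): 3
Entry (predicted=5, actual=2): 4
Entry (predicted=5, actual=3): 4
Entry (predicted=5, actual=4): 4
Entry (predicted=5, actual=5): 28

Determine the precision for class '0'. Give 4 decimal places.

0.7551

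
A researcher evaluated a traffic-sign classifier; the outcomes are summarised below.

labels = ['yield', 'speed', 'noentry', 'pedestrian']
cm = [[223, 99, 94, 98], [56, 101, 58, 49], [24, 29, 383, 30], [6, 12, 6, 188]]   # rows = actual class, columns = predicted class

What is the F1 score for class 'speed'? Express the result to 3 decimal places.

0.400

One-vs-rest for 'speed': TP = diagonal; FP = other classes predicted 'speed'; FN = 'speed' predicted as other.
F1 score = 2·TP/(2·TP+FP+FN).
speed: TP=101, FP=99+29+12=140, FN=56+58+49=163 → 202/505 = 0.4000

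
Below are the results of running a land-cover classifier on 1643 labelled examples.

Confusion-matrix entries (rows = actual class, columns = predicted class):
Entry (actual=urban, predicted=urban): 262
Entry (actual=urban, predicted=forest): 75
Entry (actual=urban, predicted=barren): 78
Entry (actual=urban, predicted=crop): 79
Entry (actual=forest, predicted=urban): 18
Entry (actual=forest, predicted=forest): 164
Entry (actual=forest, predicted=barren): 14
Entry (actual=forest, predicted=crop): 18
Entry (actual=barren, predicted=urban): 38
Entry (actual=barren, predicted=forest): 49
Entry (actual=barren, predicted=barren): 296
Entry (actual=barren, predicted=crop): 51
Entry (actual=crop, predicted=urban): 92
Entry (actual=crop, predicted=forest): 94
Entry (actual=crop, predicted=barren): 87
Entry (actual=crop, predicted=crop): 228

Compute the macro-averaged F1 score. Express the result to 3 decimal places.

0.575

Per-class F1 score (2·TP/(2·TP+FP+FN)):
  urban: TP=262, FP=18+38+92=148, FN=75+78+79=232 → 524/904 = 0.5796
  forest: TP=164, FP=75+49+94=218, FN=18+14+18=50 → 328/596 = 0.5503
  barren: TP=296, FP=78+14+87=179, FN=38+49+51=138 → 592/909 = 0.6513
  crop: TP=228, FP=79+18+51=148, FN=92+94+87=273 → 456/877 = 0.5200
Macro-F1 score = mean = (0.5796 + 0.5503 + 0.6513 + 0.5200) / 4 = 0.575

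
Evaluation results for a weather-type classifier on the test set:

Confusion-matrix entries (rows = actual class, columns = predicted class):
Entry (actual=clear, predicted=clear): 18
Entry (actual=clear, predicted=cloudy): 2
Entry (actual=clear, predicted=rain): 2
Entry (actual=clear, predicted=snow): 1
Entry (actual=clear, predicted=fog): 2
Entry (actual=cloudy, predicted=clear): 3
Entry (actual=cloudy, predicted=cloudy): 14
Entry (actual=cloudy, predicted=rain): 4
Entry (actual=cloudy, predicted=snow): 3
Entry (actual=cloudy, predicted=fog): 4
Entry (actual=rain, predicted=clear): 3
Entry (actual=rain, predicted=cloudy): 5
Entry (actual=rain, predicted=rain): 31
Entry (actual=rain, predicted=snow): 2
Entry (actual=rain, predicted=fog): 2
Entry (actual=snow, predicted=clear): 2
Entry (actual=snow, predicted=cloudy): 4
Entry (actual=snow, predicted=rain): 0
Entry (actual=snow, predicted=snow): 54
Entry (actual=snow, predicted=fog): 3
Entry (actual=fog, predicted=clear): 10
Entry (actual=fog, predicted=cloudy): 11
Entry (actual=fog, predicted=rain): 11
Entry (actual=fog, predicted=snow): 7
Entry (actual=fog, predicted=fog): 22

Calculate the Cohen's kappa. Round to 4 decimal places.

0.5334

Observed agreement pₒ = trace/N = 139/220 = 0.63182
Expected agreement pₑ = Σ (rowᵢ·colᵢ)/N² = (25·36 + 28·36 + 43·48 + 63·67 + 61·33)/220² = 0.21087
κ = (pₒ − pₑ)/(1 − pₑ) = (0.63182 − 0.21087)/(1 − 0.21087) = 0.5334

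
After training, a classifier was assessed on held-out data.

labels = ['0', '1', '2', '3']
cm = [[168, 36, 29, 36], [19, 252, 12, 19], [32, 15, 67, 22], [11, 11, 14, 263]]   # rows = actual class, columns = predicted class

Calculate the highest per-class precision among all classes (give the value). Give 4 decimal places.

Per-class precision (TP/(TP+FP)):
  0: TP=168, FP=19+32+11=62 → 168/230 = 0.73043
  1: TP=252, FP=36+15+11=62 → 252/314 = 0.80255
  2: TP=67, FP=29+12+14=55 → 67/122 = 0.54918
  3: TP=263, FP=36+19+22=77 → 263/340 = 0.77353
Highest is class '1' with precision = 0.8025.

0.8025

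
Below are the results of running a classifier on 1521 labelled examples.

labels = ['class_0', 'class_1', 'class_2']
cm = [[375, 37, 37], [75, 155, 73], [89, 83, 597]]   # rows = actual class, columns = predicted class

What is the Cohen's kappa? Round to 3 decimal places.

0.585

Observed agreement pₒ = trace/N = 1127/1521 = 0.7410
Expected agreement pₑ = Σ (rowᵢ·colᵢ)/N² = (449·539 + 303·275 + 769·707)/1521² = 0.3756
κ = (pₒ − pₑ)/(1 − pₑ) = (0.7410 − 0.3756)/(1 − 0.3756) = 0.585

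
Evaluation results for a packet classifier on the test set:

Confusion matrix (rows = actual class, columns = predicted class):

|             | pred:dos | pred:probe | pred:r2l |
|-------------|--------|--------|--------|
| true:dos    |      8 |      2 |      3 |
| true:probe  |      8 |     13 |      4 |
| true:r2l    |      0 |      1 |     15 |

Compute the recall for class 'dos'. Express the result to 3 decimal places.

One-vs-rest for 'dos': TP = diagonal; FP = other classes predicted 'dos'; FN = 'dos' predicted as other.
recall = TP/(TP+FN).
dos: TP=8, FN=2+3=5 → 8/13 = 0.6154

0.615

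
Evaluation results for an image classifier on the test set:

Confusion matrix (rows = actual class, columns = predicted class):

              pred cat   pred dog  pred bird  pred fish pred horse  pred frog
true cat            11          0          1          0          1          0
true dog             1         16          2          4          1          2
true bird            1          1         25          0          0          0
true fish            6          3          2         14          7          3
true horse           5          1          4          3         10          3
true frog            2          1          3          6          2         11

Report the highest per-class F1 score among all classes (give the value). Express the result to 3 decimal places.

Per-class F1 score (2·TP/(2·TP+FP+FN)):
  cat: TP=11, FP=1+1+6+5+2=15, FN=0+1+0+1+0=2 → 22/39 = 0.5641
  dog: TP=16, FP=0+1+3+1+1=6, FN=1+2+4+1+2=10 → 32/48 = 0.6667
  bird: TP=25, FP=1+2+2+4+3=12, FN=1+1+0+0+0=2 → 50/64 = 0.7813
  fish: TP=14, FP=0+4+0+3+6=13, FN=6+3+2+7+3=21 → 28/62 = 0.4516
  horse: TP=10, FP=1+1+0+7+2=11, FN=5+1+4+3+3=16 → 20/47 = 0.4255
  frog: TP=11, FP=0+2+0+3+3=8, FN=2+1+3+6+2=14 → 22/44 = 0.5000
Highest is class 'bird' with F1 score = 0.781.

0.781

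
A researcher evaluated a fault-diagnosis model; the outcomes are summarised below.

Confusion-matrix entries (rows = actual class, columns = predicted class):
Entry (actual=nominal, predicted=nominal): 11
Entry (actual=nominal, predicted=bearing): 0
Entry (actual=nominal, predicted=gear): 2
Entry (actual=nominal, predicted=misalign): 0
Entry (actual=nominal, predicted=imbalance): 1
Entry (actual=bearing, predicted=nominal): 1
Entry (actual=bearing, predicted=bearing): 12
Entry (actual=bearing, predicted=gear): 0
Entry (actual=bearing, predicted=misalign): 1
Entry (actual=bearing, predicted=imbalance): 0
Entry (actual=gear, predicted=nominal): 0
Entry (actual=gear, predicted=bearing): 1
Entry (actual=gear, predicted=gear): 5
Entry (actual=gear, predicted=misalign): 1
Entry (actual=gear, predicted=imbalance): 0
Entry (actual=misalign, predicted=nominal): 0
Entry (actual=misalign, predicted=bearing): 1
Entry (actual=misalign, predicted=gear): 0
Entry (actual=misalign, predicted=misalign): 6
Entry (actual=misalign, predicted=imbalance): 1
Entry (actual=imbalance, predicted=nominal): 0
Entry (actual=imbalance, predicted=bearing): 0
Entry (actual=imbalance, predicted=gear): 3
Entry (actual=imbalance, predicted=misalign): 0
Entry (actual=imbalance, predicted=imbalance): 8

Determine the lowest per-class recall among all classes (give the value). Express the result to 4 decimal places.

0.7143

Per-class recall (TP/(TP+FN)):
  nominal: TP=11, FN=0+2+0+1=3 → 11/14 = 0.78571
  bearing: TP=12, FN=1+0+1+0=2 → 12/14 = 0.85714
  gear: TP=5, FN=0+1+1+0=2 → 5/7 = 0.71429
  misalign: TP=6, FN=0+1+0+1=2 → 6/8 = 0.75000
  imbalance: TP=8, FN=0+0+3+0=3 → 8/11 = 0.72727
Lowest is class 'gear' with recall = 0.7143.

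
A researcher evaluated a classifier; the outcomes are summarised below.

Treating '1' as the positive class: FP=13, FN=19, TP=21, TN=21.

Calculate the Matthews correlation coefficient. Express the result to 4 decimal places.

0.1426

MCC = (TP·TN − FP·FN) / √((TP+FP)(TP+FN)(TN+FP)(TN+FN))
Numerator = 21·21 − 13·19 = 194
Denominator = √(34·40·34·40) = √1849600 = 1360.0000
MCC = 194 / 1360.0000 = 0.1426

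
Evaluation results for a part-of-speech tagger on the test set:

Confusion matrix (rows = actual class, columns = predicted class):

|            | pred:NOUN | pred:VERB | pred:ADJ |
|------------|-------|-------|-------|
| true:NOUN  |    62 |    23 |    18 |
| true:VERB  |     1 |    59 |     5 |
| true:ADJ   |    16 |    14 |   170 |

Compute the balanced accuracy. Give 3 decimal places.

0.787

Balanced accuracy = mean of per-class recall.
  NOUN: recall = 62/103 = 0.6019
  VERB: recall = 59/65 = 0.9077
  ADJ: recall = 170/200 = 0.8500
Mean = (0.6019 + 0.9077 + 0.8500) / 3 = 0.787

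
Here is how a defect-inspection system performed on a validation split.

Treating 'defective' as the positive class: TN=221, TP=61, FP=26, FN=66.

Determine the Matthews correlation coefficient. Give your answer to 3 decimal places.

0.420

MCC = (TP·TN − FP·FN) / √((TP+FP)(TP+FN)(TN+FP)(TN+FN))
Numerator = 61·221 − 26·66 = 11765
Denominator = √(87·127·247·287) = √783252561 = 27986.6497
MCC = 11765 / 27986.6497 = 0.420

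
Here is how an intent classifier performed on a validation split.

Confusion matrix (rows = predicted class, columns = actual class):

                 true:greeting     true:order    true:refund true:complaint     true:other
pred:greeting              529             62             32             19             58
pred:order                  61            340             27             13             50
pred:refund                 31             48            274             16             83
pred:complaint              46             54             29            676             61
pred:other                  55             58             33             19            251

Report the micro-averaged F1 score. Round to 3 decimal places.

0.708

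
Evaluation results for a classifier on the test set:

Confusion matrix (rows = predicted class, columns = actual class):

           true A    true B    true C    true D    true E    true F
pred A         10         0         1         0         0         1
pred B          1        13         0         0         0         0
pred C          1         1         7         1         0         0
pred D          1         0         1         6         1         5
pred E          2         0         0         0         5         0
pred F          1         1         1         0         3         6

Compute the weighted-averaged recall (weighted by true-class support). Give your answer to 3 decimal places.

Per-class recall (TP/(TP+FN)):
  A: TP=10, FN=1+1+1+2+1=6 → 10/16 = 0.6250
  B: TP=13, FN=0+1+0+0+1=2 → 13/15 = 0.8667
  C: TP=7, FN=1+0+1+0+1=3 → 7/10 = 0.7000
  D: TP=6, FN=0+0+1+0+0=1 → 6/7 = 0.8571
  E: TP=5, FN=0+0+0+1+3=4 → 5/9 = 0.5556
  F: TP=6, FN=1+0+0+5+0=6 → 6/12 = 0.5000
Weighted-recall = Σ (supportᵢ/N)·recallᵢ with N=69: (16/69)·0.6250 + (15/69)·0.8667 + (10/69)·0.7000 + (7/69)·0.8571 + (9/69)·0.5556 + (12/69)·0.5000 = 0.681

0.681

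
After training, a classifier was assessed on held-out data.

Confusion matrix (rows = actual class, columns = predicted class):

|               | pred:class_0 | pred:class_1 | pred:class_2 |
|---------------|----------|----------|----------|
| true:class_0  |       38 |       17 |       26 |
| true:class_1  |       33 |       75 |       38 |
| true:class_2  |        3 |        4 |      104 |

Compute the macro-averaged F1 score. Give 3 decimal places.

Per-class F1 score (2·TP/(2·TP+FP+FN)):
  class_0: TP=38, FP=33+3=36, FN=17+26=43 → 76/155 = 0.4903
  class_1: TP=75, FP=17+4=21, FN=33+38=71 → 150/242 = 0.6198
  class_2: TP=104, FP=26+38=64, FN=3+4=7 → 208/279 = 0.7455
Macro-F1 score = mean = (0.4903 + 0.6198 + 0.7455) / 3 = 0.619

0.619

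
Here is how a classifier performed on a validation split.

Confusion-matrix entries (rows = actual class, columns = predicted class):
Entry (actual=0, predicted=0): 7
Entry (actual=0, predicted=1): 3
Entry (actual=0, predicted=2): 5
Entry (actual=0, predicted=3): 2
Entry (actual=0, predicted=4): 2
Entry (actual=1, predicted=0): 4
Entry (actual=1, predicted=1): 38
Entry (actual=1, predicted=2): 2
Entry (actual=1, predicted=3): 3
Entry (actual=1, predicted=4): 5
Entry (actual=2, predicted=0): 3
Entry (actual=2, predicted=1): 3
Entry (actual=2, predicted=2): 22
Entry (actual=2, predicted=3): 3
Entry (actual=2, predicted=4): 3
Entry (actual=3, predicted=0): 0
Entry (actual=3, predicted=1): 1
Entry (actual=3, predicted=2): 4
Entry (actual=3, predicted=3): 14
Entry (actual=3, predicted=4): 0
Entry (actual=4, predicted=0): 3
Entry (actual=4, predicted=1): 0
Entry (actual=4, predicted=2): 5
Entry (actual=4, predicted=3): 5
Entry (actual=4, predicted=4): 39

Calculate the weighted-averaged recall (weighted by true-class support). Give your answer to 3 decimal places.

Per-class recall (TP/(TP+FN)):
  0: TP=7, FN=3+5+2+2=12 → 7/19 = 0.3684
  1: TP=38, FN=4+2+3+5=14 → 38/52 = 0.7308
  2: TP=22, FN=3+3+3+3=12 → 22/34 = 0.6471
  3: TP=14, FN=0+1+4+0=5 → 14/19 = 0.7368
  4: TP=39, FN=3+0+5+5=13 → 39/52 = 0.7500
Weighted-recall = Σ (supportᵢ/N)·recallᵢ with N=176: (19/176)·0.3684 + (52/176)·0.7308 + (34/176)·0.6471 + (19/176)·0.7368 + (52/176)·0.7500 = 0.682

0.682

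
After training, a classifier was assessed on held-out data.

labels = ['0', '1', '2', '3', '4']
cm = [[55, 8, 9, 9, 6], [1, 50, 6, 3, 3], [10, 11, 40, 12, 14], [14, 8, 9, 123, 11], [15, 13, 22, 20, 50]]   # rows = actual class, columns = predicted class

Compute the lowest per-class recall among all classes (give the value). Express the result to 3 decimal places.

0.417

Per-class recall (TP/(TP+FN)):
  0: TP=55, FN=8+9+9+6=32 → 55/87 = 0.6322
  1: TP=50, FN=1+6+3+3=13 → 50/63 = 0.7937
  2: TP=40, FN=10+11+12+14=47 → 40/87 = 0.4598
  3: TP=123, FN=14+8+9+11=42 → 123/165 = 0.7455
  4: TP=50, FN=15+13+22+20=70 → 50/120 = 0.4167
Lowest is class '4' with recall = 0.417.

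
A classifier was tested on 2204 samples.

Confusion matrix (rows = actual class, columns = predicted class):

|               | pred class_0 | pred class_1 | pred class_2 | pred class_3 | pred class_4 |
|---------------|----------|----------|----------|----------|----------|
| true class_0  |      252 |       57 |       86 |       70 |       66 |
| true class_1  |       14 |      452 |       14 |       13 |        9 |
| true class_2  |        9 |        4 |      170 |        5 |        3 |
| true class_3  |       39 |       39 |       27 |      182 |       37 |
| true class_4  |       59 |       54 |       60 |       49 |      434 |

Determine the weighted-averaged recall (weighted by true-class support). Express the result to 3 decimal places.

0.676

Per-class recall (TP/(TP+FN)):
  class_0: TP=252, FN=57+86+70+66=279 → 252/531 = 0.4746
  class_1: TP=452, FN=14+14+13+9=50 → 452/502 = 0.9004
  class_2: TP=170, FN=9+4+5+3=21 → 170/191 = 0.8901
  class_3: TP=182, FN=39+39+27+37=142 → 182/324 = 0.5617
  class_4: TP=434, FN=59+54+60+49=222 → 434/656 = 0.6616
Weighted-recall = Σ (supportᵢ/N)·recallᵢ with N=2204: (531/2204)·0.4746 + (502/2204)·0.9004 + (191/2204)·0.8901 + (324/2204)·0.5617 + (656/2204)·0.6616 = 0.676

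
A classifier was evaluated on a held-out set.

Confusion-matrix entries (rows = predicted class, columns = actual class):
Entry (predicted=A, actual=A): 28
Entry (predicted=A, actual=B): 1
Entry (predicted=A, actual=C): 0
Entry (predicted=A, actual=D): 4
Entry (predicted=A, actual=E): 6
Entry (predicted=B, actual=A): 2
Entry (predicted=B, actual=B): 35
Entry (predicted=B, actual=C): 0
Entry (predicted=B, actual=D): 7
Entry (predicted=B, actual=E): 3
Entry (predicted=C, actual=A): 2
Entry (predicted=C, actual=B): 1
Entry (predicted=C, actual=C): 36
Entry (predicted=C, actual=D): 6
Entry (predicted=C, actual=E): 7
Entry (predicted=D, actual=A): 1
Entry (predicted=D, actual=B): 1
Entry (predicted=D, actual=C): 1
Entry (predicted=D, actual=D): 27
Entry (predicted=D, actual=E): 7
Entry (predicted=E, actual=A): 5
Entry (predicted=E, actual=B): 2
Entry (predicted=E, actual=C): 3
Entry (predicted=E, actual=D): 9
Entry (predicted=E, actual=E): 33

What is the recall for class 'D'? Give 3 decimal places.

0.509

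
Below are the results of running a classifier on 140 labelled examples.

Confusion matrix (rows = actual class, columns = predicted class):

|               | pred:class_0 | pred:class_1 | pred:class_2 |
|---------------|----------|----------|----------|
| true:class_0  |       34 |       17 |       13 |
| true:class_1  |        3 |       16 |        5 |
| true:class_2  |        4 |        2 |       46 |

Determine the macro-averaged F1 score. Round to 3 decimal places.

0.661

Per-class F1 score (2·TP/(2·TP+FP+FN)):
  class_0: TP=34, FP=3+4=7, FN=17+13=30 → 68/105 = 0.6476
  class_1: TP=16, FP=17+2=19, FN=3+5=8 → 32/59 = 0.5424
  class_2: TP=46, FP=13+5=18, FN=4+2=6 → 92/116 = 0.7931
Macro-F1 score = mean = (0.6476 + 0.5424 + 0.7931) / 3 = 0.661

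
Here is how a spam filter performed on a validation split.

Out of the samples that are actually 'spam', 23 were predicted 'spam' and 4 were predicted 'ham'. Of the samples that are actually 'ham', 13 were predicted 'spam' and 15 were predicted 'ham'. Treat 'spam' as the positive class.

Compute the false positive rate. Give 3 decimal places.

0.464

FPR = FP/(FP+TN) = 13/(13+15) = 0.464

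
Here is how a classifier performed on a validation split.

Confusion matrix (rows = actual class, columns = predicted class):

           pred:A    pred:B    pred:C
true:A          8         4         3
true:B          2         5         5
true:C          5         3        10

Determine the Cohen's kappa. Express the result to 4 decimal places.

0.2568

Observed agreement pₒ = trace/N = 23/45 = 0.51111
Expected agreement pₑ = Σ (rowᵢ·colᵢ)/N² = (15·15 + 12·12 + 18·18)/45² = 0.34222
κ = (pₒ − pₑ)/(1 − pₑ) = (0.51111 − 0.34222)/(1 − 0.34222) = 0.2568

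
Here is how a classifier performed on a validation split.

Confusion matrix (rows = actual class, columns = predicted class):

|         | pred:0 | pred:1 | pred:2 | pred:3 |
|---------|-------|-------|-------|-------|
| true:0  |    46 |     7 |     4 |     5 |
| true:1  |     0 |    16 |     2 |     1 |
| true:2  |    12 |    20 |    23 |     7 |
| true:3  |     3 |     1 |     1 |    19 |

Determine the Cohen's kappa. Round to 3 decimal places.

Observed agreement pₒ = trace/N = 104/167 = 0.6228
Expected agreement pₑ = Σ (rowᵢ·colᵢ)/N² = (62·61 + 19·44 + 62·30 + 24·32)/167² = 0.2598
κ = (pₒ − pₑ)/(1 − pₑ) = (0.6228 − 0.2598)/(1 − 0.2598) = 0.490

0.490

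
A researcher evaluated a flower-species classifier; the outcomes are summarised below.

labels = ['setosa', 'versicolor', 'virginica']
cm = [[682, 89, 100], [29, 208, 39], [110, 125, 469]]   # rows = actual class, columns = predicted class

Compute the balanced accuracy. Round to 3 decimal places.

0.734

Balanced accuracy = mean of per-class recall.
  setosa: recall = 682/871 = 0.7830
  versicolor: recall = 208/276 = 0.7536
  virginica: recall = 469/704 = 0.6662
Mean = (0.7830 + 0.7536 + 0.6662) / 3 = 0.734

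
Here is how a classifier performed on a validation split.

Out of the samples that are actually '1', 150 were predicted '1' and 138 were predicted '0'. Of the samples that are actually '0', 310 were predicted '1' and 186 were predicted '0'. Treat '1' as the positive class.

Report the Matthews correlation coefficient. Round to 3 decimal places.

MCC = (TP·TN − FP·FN) / √((TP+FP)(TP+FN)(TN+FP)(TN+FN))
Numerator = 150·186 − 310·138 = -14880
Denominator = √(460·288·496·324) = √21290065920 = 145911.1576
MCC = -14880 / 145911.1576 = -0.102

-0.102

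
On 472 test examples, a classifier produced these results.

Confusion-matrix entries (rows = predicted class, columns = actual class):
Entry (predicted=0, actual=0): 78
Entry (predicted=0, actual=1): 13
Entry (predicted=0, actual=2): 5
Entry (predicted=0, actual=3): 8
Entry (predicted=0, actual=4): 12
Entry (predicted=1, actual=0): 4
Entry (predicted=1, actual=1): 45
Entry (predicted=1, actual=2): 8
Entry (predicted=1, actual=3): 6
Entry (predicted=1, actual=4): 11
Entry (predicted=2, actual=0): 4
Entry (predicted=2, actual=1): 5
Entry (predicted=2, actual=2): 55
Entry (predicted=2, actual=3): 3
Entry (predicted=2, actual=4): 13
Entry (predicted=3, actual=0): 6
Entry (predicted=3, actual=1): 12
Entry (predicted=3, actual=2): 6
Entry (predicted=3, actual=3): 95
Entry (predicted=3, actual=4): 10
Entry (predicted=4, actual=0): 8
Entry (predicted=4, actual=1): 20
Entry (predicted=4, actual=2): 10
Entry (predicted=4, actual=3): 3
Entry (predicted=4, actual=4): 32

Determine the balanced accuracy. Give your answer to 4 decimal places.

Balanced accuracy = mean of per-class recall.
  0: recall = 78/100 = 0.78000
  1: recall = 45/95 = 0.47368
  2: recall = 55/84 = 0.65476
  3: recall = 95/115 = 0.82609
  4: recall = 32/78 = 0.41026
Mean = (0.78000 + 0.47368 + 0.65476 + 0.82609 + 0.41026) / 5 = 0.6290

0.6290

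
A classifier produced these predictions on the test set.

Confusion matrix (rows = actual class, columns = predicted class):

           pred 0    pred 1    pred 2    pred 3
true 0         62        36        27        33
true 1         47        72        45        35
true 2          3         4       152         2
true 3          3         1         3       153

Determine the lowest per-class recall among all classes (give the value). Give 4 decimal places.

0.3618

Per-class recall (TP/(TP+FN)):
  0: TP=62, FN=36+27+33=96 → 62/158 = 0.39241
  1: TP=72, FN=47+45+35=127 → 72/199 = 0.36181
  2: TP=152, FN=3+4+2=9 → 152/161 = 0.94410
  3: TP=153, FN=3+1+3=7 → 153/160 = 0.95625
Lowest is class '1' with recall = 0.3618.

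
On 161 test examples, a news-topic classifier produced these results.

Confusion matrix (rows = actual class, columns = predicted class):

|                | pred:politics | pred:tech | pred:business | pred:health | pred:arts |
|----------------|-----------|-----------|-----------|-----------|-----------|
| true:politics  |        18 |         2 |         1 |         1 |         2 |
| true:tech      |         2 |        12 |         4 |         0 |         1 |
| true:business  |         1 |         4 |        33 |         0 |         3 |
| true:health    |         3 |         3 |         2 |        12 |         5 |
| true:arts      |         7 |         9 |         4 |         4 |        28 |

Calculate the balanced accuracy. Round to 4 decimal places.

Balanced accuracy = mean of per-class recall.
  politics: recall = 18/24 = 0.75000
  tech: recall = 12/19 = 0.63158
  business: recall = 33/41 = 0.80488
  health: recall = 12/25 = 0.48000
  arts: recall = 28/52 = 0.53846
Mean = (0.75000 + 0.63158 + 0.80488 + 0.48000 + 0.53846) / 5 = 0.6410

0.6410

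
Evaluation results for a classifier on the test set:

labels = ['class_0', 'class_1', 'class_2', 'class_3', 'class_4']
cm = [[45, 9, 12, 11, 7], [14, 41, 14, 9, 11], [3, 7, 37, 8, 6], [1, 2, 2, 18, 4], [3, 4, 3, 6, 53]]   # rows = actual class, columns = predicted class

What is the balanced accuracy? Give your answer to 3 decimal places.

Balanced accuracy = mean of per-class recall.
  class_0: recall = 45/84 = 0.5357
  class_1: recall = 41/89 = 0.4607
  class_2: recall = 37/61 = 0.6066
  class_3: recall = 18/27 = 0.6667
  class_4: recall = 53/69 = 0.7681
Mean = (0.5357 + 0.4607 + 0.6066 + 0.6667 + 0.7681) / 5 = 0.608

0.608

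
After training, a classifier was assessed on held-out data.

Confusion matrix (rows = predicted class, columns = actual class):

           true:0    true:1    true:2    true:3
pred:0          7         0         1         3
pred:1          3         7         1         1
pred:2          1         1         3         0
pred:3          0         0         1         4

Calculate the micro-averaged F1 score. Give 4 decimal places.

0.6364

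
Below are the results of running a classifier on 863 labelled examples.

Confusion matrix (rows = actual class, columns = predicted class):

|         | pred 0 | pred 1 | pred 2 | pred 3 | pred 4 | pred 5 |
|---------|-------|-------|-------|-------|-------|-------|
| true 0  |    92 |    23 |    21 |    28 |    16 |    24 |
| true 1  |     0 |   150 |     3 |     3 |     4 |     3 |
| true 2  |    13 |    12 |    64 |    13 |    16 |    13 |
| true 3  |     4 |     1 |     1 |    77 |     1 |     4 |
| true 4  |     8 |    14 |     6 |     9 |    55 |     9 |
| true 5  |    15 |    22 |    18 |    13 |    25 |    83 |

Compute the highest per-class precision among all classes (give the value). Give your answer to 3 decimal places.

0.697

Per-class precision (TP/(TP+FP)):
  0: TP=92, FP=0+13+4+8+15=40 → 92/132 = 0.6970
  1: TP=150, FP=23+12+1+14+22=72 → 150/222 = 0.6757
  2: TP=64, FP=21+3+1+6+18=49 → 64/113 = 0.5664
  3: TP=77, FP=28+3+13+9+13=66 → 77/143 = 0.5385
  4: TP=55, FP=16+4+16+1+25=62 → 55/117 = 0.4701
  5: TP=83, FP=24+3+13+4+9=53 → 83/136 = 0.6103
Highest is class '0' with precision = 0.697.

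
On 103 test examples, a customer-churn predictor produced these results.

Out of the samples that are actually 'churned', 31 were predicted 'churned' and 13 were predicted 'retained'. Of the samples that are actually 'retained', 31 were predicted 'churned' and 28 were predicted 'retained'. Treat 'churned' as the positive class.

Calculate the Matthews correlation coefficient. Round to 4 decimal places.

MCC = (TP·TN − FP·FN) / √((TP+FP)(TP+FN)(TN+FP)(TN+FN))
Numerator = 31·28 − 31·13 = 465
Denominator = √(62·44·59·41) = √6599032 = 2568.8581
MCC = 465 / 2568.8581 = 0.1810

0.1810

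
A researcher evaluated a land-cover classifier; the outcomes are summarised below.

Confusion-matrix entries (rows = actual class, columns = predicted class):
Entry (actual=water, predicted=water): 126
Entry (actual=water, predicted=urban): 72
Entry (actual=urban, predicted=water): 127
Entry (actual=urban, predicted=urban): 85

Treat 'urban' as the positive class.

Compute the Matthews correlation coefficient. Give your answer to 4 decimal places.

0.0384

MCC = (TP·TN − FP·FN) / √((TP+FP)(TP+FN)(TN+FP)(TN+FN))
Numerator = 85·126 − 72·127 = 1566
Denominator = √(157·212·198·253) = √1667328696 = 40832.9364
MCC = 1566 / 40832.9364 = 0.0384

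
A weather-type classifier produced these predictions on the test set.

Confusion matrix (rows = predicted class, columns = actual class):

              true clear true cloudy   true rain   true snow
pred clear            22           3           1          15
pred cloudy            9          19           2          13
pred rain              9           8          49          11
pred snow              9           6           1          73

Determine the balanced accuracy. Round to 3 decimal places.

Balanced accuracy = mean of per-class recall.
  clear: recall = 22/49 = 0.4490
  cloudy: recall = 19/36 = 0.5278
  rain: recall = 49/53 = 0.9245
  snow: recall = 73/112 = 0.6518
Mean = (0.4490 + 0.5278 + 0.9245 + 0.6518) / 4 = 0.638

0.638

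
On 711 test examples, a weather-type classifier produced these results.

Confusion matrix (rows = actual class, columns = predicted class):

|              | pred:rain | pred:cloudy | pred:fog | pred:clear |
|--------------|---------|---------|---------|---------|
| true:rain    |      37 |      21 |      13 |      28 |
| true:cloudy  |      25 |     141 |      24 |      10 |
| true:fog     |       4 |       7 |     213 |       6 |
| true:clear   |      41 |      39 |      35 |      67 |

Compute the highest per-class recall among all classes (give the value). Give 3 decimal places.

0.926

Per-class recall (TP/(TP+FN)):
  rain: TP=37, FN=21+13+28=62 → 37/99 = 0.3737
  cloudy: TP=141, FN=25+24+10=59 → 141/200 = 0.7050
  fog: TP=213, FN=4+7+6=17 → 213/230 = 0.9261
  clear: TP=67, FN=41+39+35=115 → 67/182 = 0.3681
Highest is class 'fog' with recall = 0.926.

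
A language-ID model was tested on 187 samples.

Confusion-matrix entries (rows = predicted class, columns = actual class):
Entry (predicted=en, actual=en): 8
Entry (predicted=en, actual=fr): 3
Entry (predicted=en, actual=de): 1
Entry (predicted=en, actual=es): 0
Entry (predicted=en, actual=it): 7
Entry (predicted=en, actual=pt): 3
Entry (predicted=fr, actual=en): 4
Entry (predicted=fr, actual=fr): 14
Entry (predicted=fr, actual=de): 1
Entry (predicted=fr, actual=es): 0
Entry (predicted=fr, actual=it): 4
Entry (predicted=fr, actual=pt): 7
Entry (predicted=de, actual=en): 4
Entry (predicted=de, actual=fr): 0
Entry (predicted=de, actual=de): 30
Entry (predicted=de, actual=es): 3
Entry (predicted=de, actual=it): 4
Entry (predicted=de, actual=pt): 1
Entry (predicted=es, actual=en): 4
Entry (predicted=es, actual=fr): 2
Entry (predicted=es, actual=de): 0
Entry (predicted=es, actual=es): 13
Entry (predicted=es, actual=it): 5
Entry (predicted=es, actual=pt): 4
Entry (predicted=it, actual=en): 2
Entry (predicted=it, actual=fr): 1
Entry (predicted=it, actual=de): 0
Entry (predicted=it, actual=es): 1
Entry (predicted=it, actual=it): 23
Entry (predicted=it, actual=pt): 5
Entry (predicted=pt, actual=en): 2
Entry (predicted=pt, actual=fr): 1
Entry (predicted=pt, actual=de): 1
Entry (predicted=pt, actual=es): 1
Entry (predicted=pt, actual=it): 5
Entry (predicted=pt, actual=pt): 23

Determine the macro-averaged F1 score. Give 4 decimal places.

0.5737

Per-class F1 score (2·TP/(2·TP+FP+FN)):
  en: TP=8, FP=3+1+0+7+3=14, FN=4+4+4+2+2=16 → 16/46 = 0.34783
  fr: TP=14, FP=4+1+0+4+7=16, FN=3+0+2+1+1=7 → 28/51 = 0.54902
  de: TP=30, FP=4+0+3+4+1=12, FN=1+1+0+0+1=3 → 60/75 = 0.80000
  es: TP=13, FP=4+2+0+5+4=15, FN=0+0+3+1+1=5 → 26/46 = 0.56522
  it: TP=23, FP=2+1+0+1+5=9, FN=7+4+4+5+5=25 → 46/80 = 0.57500
  pt: TP=23, FP=2+1+1+1+5=10, FN=3+7+1+4+5=20 → 46/76 = 0.60526
Macro-F1 score = mean = (0.34783 + 0.54902 + 0.80000 + 0.56522 + 0.57500 + 0.60526) / 6 = 0.5737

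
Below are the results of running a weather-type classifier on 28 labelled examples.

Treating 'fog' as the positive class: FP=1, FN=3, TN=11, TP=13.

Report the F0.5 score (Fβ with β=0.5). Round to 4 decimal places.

0.9028

Fβ = (1+β²)·TP / ((1+β²)·TP + β²·FN + FP), with β²=1/4
= 1.25·13 / (1.25·13 + 0.25·3 + 1) = 0.9028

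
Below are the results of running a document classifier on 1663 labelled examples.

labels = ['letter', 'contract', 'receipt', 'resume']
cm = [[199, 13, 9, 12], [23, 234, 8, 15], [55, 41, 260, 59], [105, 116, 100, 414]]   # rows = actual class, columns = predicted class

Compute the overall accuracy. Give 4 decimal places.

Accuracy = trace / total = (199+234+260+414=1107) / 1663 = 1107/1663 = 0.6657

0.6657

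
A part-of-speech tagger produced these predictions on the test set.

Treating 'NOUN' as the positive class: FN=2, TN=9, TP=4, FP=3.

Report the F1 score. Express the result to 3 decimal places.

0.615

Precision = TP/(TP+FP) = 4/7 = 0.5714
Recall = TP/(TP+FN) = 4/6 = 0.6667
F1 = 2·TP/(2·TP+FP+FN) = 8/13 = 0.615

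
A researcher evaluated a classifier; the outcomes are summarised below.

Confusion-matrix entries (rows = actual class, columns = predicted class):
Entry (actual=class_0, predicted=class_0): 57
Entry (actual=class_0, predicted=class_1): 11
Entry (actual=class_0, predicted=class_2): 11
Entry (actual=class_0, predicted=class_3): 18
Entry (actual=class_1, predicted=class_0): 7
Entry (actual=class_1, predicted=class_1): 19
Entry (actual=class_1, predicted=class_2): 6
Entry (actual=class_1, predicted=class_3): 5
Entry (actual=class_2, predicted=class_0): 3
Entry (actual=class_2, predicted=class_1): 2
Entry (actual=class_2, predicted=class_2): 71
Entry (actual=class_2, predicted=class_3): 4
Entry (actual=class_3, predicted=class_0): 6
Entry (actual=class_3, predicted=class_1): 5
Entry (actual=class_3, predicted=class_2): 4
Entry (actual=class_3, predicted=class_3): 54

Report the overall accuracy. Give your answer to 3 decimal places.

Accuracy = trace / total = (57+19+71+54=201) / 283 = 201/283 = 0.710

0.710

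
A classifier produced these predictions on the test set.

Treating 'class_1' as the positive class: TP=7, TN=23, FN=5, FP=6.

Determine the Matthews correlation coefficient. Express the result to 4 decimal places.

MCC = (TP·TN − FP·FN) / √((TP+FP)(TP+FN)(TN+FP)(TN+FN))
Numerator = 7·23 − 6·5 = 131
Denominator = √(13·12·29·28) = √126672 = 355.9101
MCC = 131 / 355.9101 = 0.3681

0.3681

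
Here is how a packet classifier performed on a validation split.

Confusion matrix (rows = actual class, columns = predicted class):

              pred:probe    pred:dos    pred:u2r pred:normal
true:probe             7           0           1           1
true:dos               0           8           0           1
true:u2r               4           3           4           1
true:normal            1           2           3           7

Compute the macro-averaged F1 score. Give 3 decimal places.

0.601

Per-class F1 score (2·TP/(2·TP+FP+FN)):
  probe: TP=7, FP=0+4+1=5, FN=0+1+1=2 → 14/21 = 0.6667
  dos: TP=8, FP=0+3+2=5, FN=0+0+1=1 → 16/22 = 0.7273
  u2r: TP=4, FP=1+0+3=4, FN=4+3+1=8 → 8/20 = 0.4000
  normal: TP=7, FP=1+1+1=3, FN=1+2+3=6 → 14/23 = 0.6087
Macro-F1 score = mean = (0.6667 + 0.7273 + 0.4000 + 0.6087) / 4 = 0.601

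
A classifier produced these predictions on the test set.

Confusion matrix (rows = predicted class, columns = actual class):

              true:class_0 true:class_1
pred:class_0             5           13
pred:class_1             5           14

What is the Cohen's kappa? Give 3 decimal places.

Observed agreement pₒ = trace/N = 19/37 = 0.5135
Expected agreement pₑ = Σ (rowᵢ·colᵢ)/N² = (10·18 + 27·19)/37² = 0.5062
κ = (pₒ − pₑ)/(1 − pₑ) = (0.5135 − 0.5062)/(1 − 0.5062) = 0.015

0.015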